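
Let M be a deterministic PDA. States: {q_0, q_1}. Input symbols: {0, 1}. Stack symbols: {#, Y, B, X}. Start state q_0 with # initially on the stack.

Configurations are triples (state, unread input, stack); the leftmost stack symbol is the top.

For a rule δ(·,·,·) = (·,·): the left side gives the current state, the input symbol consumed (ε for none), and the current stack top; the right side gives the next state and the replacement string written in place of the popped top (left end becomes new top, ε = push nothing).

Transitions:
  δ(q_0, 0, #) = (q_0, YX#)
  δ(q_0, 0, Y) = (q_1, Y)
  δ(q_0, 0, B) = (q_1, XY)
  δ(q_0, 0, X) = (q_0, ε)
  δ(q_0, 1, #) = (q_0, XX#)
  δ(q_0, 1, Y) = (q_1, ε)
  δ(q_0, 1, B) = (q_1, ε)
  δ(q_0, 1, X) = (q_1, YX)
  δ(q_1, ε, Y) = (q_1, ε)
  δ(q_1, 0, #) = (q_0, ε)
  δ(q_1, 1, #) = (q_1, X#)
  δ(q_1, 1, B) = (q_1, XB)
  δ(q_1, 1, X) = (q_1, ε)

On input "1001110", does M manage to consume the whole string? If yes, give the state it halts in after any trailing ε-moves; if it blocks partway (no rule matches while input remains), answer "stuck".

(q_0, 1001110, #) ⊢ (q_0, 001110, XX#) ⊢ (q_0, 01110, X#) ⊢ (q_0, 1110, #) ⊢ (q_0, 110, XX#) ⊢ (q_1, 10, YXX#) ⊢ (q_1, 10, XX#) ⊢ (q_1, 0, X#)
No transition for (q_1, 0, top X); M blocks with input 0 remaining.

stuck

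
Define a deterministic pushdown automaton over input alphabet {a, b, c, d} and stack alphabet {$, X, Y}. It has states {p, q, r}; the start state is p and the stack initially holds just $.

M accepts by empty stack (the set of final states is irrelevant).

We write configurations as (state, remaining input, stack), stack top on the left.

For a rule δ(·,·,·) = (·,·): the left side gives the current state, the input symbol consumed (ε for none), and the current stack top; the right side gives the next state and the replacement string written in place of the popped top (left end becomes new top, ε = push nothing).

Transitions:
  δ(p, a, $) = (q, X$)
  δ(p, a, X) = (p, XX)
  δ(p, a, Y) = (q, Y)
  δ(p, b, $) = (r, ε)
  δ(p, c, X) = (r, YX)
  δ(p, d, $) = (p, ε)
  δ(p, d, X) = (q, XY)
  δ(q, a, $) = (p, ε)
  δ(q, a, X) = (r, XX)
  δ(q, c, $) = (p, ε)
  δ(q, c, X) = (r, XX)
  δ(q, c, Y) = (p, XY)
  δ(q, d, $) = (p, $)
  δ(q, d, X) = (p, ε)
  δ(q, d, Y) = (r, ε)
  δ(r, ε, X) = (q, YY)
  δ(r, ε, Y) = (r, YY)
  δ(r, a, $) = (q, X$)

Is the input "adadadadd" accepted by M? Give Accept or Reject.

Accept

(p, adadadadd, $)
  read a, top $: go to q, push X$ → (q, dadadadd, X$)
  read d, top X: go to p, push ε → (p, adadadd, $)
  read a, top $: go to q, push X$ → (q, dadadd, X$)
  read d, top X: go to p, push ε → (p, adadd, $)
  read a, top $: go to q, push X$ → (q, dadd, X$)
  read d, top X: go to p, push ε → (p, add, $)
  read a, top $: go to q, push X$ → (q, dd, X$)
  read d, top X: go to p, push ε → (p, d, $)
  read d, top $: go to p, push ε → (p, ε, ε)
All input consumed and the stack is empty.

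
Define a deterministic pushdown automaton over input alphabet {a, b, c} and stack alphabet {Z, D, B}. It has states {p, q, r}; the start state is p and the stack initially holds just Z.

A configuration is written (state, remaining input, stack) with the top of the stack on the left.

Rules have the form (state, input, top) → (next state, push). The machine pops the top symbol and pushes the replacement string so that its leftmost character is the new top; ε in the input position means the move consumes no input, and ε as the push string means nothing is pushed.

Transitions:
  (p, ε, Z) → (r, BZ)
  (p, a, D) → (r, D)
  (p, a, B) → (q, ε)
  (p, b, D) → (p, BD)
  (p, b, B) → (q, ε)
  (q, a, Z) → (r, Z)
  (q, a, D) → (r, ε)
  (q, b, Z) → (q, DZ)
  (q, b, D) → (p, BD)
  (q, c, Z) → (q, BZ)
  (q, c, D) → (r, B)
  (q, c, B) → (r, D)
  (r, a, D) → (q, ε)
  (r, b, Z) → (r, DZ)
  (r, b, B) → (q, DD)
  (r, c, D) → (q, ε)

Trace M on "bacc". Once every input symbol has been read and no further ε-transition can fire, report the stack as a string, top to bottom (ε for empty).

(p, bacc, Z)
  ε-move, top Z: go to r, push BZ → (r, bacc, BZ)
  read b, top B: go to q, push DD → (q, acc, DDZ)
  read a, top D: go to r, push ε → (r, cc, DZ)
  read c, top D: go to q, push ε → (q, c, Z)
  read c, top Z: go to q, push BZ → (q, ε, BZ)
All input consumed in state q with stack BZ.

BZ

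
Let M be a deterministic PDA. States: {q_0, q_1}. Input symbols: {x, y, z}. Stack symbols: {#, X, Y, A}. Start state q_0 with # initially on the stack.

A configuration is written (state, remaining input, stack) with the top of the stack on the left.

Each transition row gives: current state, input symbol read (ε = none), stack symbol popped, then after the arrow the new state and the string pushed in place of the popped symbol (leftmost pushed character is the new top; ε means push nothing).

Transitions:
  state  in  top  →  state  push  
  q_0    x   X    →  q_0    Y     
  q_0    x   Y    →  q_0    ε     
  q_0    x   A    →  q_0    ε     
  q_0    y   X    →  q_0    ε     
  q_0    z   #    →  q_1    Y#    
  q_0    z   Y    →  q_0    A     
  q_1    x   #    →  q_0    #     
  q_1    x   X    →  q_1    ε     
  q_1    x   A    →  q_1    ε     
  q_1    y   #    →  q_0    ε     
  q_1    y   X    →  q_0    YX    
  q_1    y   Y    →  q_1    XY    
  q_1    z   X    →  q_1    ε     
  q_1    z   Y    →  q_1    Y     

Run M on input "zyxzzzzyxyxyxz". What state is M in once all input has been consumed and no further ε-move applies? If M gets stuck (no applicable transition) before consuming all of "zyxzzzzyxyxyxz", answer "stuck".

q_1

(q_0, zyxzzzzyxyxyxz, #) ⊢ (q_1, yxzzzzyxyxyxz, Y#) ⊢ (q_1, xzzzzyxyxyxz, XY#) ⊢ (q_1, zzzzyxyxyxz, Y#) ⊢ (q_1, zzzyxyxyxz, Y#) ⊢ (q_1, zzyxyxyxz, Y#) ⊢ (q_1, zyxyxyxz, Y#) ⊢ (q_1, yxyxyxz, Y#) ⊢ (q_1, xyxyxz, XY#) ⊢ (q_1, yxyxz, Y#) ⊢ (q_1, xyxz, XY#) ⊢ (q_1, yxz, Y#) ⊢ (q_1, xz, XY#) ⊢ (q_1, z, Y#) ⊢ (q_1, ε, Y#)
All input consumed; M is in state q_1.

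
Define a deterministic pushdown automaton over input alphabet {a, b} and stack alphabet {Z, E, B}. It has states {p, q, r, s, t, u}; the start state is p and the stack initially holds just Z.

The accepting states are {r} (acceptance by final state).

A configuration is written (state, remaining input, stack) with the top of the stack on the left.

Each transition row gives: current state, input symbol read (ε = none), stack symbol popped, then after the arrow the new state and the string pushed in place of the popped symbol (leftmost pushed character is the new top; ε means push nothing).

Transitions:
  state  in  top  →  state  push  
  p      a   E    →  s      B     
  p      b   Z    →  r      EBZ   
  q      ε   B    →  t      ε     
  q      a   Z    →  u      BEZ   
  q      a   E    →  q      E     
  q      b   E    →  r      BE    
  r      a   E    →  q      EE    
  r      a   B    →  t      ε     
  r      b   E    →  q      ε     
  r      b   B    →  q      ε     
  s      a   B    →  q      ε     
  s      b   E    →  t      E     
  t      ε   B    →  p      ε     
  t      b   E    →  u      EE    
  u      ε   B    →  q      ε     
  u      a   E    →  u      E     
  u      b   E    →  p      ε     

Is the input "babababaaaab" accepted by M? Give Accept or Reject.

(p, babababaaaab, Z)
  read b, top Z: go to r, push EBZ → (r, abababaaaab, EBZ)
  read a, top E: go to q, push EE → (q, bababaaaab, EEBZ)
  read b, top E: go to r, push BE → (r, ababaaaab, BEEBZ)
  read a, top B: go to t, push ε → (t, babaaaab, EEBZ)
  read b, top E: go to u, push EE → (u, abaaaab, EEEBZ)
  read a, top E: go to u, push E → (u, baaaab, EEEBZ)
  read b, top E: go to p, push ε → (p, aaaab, EEBZ)
  read a, top E: go to s, push B → (s, aaab, BEBZ)
  read a, top B: go to q, push ε → (q, aab, EBZ)
  read a, top E: go to q, push E → (q, ab, EBZ)
  read a, top E: go to q, push E → (q, b, EBZ)
  read b, top E: go to r, push BE → (r, ε, BEBZ)
All input consumed; state r ∈ F.

Accept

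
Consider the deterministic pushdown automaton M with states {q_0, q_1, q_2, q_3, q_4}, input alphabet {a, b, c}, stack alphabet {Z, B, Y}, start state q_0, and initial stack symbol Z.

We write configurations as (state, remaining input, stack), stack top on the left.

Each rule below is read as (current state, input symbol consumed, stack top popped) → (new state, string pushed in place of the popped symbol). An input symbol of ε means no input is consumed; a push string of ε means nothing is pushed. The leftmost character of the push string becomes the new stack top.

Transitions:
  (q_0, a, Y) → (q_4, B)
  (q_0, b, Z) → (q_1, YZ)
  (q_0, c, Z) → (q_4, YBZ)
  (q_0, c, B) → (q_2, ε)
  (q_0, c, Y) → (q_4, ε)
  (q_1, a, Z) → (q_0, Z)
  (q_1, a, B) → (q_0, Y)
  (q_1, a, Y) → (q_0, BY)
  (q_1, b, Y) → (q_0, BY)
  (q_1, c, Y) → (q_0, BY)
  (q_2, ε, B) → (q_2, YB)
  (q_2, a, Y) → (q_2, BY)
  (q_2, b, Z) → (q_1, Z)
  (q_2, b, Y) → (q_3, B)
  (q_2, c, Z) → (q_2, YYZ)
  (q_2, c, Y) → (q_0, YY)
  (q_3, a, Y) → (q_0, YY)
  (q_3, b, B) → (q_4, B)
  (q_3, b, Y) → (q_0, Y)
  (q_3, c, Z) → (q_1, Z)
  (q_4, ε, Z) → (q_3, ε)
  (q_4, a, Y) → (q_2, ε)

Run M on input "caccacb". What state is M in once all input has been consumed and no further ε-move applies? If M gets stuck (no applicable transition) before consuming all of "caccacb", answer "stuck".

stuck

(q_0, caccacb, Z) ⊢ (q_4, accacb, YBZ) ⊢ (q_2, ccacb, BZ) ⊢ (q_2, ccacb, YBZ) ⊢ (q_0, cacb, YYBZ) ⊢ (q_4, acb, YBZ) ⊢ (q_2, cb, BZ) ⊢ (q_2, cb, YBZ) ⊢ (q_0, b, YYBZ)
No transition for (q_0, b, top Y); M blocks with input b remaining.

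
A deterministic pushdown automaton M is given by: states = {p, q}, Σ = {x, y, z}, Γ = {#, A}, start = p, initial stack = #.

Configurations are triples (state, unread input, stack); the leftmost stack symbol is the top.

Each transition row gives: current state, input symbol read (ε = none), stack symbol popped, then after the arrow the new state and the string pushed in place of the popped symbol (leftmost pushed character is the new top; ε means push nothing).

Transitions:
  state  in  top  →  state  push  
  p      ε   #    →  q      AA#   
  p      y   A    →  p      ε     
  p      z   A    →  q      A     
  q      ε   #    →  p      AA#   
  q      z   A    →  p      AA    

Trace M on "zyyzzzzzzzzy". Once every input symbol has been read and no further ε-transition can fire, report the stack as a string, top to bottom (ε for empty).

(p, zyyzzzzzzzzy, #)
  ε-move, top #: go to q, push AA# → (q, zyyzzzzzzzzy, AA#)
  read z, top A: go to p, push AA → (p, yyzzzzzzzzy, AAA#)
  read y, top A: go to p, push ε → (p, yzzzzzzzzy, AA#)
  read y, top A: go to p, push ε → (p, zzzzzzzzy, A#)
  read z, top A: go to q, push A → (q, zzzzzzzy, A#)
  read z, top A: go to p, push AA → (p, zzzzzzy, AA#)
  read z, top A: go to q, push A → (q, zzzzzy, AA#)
  read z, top A: go to p, push AA → (p, zzzzy, AAA#)
  read z, top A: go to q, push A → (q, zzzy, AAA#)
  read z, top A: go to p, push AA → (p, zzy, AAAA#)
  read z, top A: go to q, push A → (q, zy, AAAA#)
  read z, top A: go to p, push AA → (p, y, AAAAA#)
  read y, top A: go to p, push ε → (p, ε, AAAA#)
All input consumed in state p with stack AAAA#.

AAAA#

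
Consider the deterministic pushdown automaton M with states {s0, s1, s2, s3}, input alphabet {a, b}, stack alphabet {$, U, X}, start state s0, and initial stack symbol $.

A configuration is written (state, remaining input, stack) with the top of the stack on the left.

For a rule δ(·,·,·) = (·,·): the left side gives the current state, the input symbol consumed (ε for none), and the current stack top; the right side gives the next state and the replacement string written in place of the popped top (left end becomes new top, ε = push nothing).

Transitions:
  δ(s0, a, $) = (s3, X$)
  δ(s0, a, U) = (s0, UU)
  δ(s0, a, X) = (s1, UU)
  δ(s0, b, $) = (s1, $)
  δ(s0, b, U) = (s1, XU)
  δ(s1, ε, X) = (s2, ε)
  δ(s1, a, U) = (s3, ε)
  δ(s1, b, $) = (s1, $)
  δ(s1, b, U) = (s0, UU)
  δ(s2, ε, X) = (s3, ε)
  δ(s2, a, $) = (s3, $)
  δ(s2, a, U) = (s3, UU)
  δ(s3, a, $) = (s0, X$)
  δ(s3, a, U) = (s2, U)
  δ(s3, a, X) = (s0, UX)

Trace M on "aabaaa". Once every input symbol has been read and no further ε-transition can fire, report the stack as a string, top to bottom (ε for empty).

UUUX$

(s0, aabaaa, $)
  read a, top $: go to s3, push X$ → (s3, abaaa, X$)
  read a, top X: go to s0, push UX → (s0, baaa, UX$)
  read b, top U: go to s1, push XU → (s1, aaa, XUX$)
  ε-move, top X: go to s2, push ε → (s2, aaa, UX$)
  read a, top U: go to s3, push UU → (s3, aa, UUX$)
  read a, top U: go to s2, push U → (s2, a, UUX$)
  read a, top U: go to s3, push UU → (s3, ε, UUUX$)
All input consumed in state s3 with stack UUUX$.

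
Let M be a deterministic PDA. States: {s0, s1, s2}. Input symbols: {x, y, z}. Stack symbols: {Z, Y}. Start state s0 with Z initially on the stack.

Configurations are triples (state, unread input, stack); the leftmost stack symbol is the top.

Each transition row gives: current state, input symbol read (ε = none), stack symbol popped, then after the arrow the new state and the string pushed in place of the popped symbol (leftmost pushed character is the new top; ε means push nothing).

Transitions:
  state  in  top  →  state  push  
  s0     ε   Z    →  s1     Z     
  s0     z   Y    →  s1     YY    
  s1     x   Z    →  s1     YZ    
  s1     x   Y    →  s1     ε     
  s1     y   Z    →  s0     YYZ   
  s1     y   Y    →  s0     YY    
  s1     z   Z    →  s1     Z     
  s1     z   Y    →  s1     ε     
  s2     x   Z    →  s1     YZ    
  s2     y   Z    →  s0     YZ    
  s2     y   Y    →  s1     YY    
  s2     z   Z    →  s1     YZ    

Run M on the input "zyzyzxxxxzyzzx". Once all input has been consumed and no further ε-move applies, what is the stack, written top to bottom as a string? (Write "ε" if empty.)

YZ

(s0, zyzyzxxxxzyzzx, Z)
  ε-move, top Z: go to s1, push Z → (s1, zyzyzxxxxzyzzx, Z)
  read z, top Z: go to s1, push Z → (s1, yzyzxxxxzyzzx, Z)
  read y, top Z: go to s0, push YYZ → (s0, zyzxxxxzyzzx, YYZ)
  read z, top Y: go to s1, push YY → (s1, yzxxxxzyzzx, YYYZ)
  read y, top Y: go to s0, push YY → (s0, zxxxxzyzzx, YYYYZ)
  read z, top Y: go to s1, push YY → (s1, xxxxzyzzx, YYYYYZ)
  read x, top Y: go to s1, push ε → (s1, xxxzyzzx, YYYYZ)
  read x, top Y: go to s1, push ε → (s1, xxzyzzx, YYYZ)
  read x, top Y: go to s1, push ε → (s1, xzyzzx, YYZ)
  read x, top Y: go to s1, push ε → (s1, zyzzx, YZ)
  read z, top Y: go to s1, push ε → (s1, yzzx, Z)
  read y, top Z: go to s0, push YYZ → (s0, zzx, YYZ)
  read z, top Y: go to s1, push YY → (s1, zx, YYYZ)
  read z, top Y: go to s1, push ε → (s1, x, YYZ)
  read x, top Y: go to s1, push ε → (s1, ε, YZ)
All input consumed in state s1 with stack YZ.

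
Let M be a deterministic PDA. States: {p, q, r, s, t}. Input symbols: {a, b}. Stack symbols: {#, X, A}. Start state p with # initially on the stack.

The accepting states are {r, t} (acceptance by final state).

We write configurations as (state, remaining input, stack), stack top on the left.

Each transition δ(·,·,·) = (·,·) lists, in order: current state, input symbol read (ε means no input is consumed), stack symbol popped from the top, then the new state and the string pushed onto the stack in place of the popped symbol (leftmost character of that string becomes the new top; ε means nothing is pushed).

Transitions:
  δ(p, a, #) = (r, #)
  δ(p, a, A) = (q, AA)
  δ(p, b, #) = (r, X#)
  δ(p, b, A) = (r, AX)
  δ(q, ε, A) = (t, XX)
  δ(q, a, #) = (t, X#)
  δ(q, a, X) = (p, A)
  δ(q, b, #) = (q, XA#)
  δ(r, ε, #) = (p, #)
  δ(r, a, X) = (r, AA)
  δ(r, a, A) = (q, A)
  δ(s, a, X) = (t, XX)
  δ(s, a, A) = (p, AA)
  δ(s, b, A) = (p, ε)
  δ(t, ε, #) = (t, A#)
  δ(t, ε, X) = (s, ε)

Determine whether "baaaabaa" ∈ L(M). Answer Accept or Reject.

Reject

(p, baaaabaa, #) ⊢ (r, aaaabaa, X#) ⊢ (r, aaabaa, AA#) ⊢ (q, aabaa, AA#) ⊢ (t, aabaa, XXA#) ⊢ (s, aabaa, XA#) ⊢ (t, abaa, XXA#) ⊢ (s, abaa, XA#) ⊢ (t, baa, XXA#) ⊢ (s, baa, XA#)
No transition applies at (s, baa, XA#); input not fully consumed.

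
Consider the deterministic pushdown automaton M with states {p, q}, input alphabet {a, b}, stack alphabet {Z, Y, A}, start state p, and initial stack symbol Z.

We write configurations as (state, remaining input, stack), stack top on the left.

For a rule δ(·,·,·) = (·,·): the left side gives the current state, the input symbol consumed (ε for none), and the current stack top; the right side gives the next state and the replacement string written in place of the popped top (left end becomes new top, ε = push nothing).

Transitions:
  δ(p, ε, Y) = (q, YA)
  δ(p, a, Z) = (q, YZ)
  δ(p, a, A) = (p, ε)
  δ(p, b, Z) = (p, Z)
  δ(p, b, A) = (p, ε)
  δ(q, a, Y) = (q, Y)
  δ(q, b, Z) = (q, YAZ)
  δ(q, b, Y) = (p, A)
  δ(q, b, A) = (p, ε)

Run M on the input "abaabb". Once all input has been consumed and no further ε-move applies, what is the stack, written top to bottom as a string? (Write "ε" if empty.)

Z

(p, abaabb, Z)
  read a, top Z: go to q, push YZ → (q, baabb, YZ)
  read b, top Y: go to p, push A → (p, aabb, AZ)
  read a, top A: go to p, push ε → (p, abb, Z)
  read a, top Z: go to q, push YZ → (q, bb, YZ)
  read b, top Y: go to p, push A → (p, b, AZ)
  read b, top A: go to p, push ε → (p, ε, Z)
All input consumed in state p with stack Z.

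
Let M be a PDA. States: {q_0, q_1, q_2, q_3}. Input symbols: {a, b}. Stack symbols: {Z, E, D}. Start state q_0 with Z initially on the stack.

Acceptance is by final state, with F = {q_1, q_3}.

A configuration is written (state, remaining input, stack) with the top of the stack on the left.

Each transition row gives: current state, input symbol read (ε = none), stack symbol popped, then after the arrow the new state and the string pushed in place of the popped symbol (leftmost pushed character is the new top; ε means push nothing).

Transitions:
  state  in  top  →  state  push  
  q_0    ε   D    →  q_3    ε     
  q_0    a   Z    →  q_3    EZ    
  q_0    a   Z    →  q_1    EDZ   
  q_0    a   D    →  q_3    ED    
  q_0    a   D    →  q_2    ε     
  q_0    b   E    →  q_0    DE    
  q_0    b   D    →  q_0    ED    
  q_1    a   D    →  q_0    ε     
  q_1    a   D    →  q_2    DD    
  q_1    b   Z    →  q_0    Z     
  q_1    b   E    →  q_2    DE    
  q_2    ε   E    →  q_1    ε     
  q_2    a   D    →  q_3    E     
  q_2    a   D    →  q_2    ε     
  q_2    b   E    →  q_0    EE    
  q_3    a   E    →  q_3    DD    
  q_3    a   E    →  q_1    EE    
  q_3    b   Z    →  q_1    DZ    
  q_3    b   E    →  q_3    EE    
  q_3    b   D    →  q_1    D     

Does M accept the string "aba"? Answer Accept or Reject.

One accepting computation: (q_0, aba, Z) ⊢ (q_3, ba, EZ) ⊢ (q_3, a, EEZ) ⊢ (q_3, ε, DDEZ)
All input consumed and state q_3 ∈ F.

Accept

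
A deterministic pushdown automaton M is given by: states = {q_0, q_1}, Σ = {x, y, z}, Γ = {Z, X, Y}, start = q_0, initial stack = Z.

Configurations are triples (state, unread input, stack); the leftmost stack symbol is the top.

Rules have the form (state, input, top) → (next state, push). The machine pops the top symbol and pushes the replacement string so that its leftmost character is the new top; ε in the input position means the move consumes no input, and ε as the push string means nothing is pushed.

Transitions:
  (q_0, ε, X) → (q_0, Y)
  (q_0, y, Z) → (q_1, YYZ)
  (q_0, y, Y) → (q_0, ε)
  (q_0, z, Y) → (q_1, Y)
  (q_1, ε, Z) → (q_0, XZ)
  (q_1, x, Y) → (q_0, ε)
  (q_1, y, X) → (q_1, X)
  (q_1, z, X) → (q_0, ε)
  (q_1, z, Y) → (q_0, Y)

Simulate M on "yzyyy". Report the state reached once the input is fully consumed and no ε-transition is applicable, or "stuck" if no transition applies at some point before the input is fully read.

q_1

(q_0, yzyyy, Z)
  read y, top Z: go to q_1, push YYZ → (q_1, zyyy, YYZ)
  read z, top Y: go to q_0, push Y → (q_0, yyy, YYZ)
  read y, top Y: go to q_0, push ε → (q_0, yy, YZ)
  read y, top Y: go to q_0, push ε → (q_0, y, Z)
  read y, top Z: go to q_1, push YYZ → (q_1, ε, YYZ)
All input consumed; M is in state q_1.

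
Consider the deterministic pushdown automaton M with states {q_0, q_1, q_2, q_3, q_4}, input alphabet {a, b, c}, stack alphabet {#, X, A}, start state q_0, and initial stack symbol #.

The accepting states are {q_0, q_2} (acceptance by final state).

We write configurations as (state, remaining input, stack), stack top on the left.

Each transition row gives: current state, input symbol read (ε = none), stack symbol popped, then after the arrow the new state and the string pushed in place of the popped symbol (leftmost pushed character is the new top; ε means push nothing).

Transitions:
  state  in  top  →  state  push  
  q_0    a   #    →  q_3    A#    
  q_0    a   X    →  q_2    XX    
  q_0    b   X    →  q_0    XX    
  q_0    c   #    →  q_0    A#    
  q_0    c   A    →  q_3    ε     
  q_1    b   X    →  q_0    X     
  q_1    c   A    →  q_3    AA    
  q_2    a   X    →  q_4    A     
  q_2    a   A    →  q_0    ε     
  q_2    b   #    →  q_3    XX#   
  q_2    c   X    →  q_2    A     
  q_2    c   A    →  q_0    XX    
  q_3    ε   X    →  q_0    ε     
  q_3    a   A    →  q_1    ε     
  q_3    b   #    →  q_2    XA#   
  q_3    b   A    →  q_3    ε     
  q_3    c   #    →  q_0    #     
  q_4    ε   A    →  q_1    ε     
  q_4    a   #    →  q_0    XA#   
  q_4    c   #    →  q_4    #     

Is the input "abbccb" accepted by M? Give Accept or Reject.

Accept

(q_0, abbccb, #)
  read a, top #: go to q_3, push A# → (q_3, bbccb, A#)
  read b, top A: go to q_3, push ε → (q_3, bccb, #)
  read b, top #: go to q_2, push XA# → (q_2, ccb, XA#)
  read c, top X: go to q_2, push A → (q_2, cb, AA#)
  read c, top A: go to q_0, push XX → (q_0, b, XXA#)
  read b, top X: go to q_0, push XX → (q_0, ε, XXXA#)
All input consumed; state q_0 ∈ F.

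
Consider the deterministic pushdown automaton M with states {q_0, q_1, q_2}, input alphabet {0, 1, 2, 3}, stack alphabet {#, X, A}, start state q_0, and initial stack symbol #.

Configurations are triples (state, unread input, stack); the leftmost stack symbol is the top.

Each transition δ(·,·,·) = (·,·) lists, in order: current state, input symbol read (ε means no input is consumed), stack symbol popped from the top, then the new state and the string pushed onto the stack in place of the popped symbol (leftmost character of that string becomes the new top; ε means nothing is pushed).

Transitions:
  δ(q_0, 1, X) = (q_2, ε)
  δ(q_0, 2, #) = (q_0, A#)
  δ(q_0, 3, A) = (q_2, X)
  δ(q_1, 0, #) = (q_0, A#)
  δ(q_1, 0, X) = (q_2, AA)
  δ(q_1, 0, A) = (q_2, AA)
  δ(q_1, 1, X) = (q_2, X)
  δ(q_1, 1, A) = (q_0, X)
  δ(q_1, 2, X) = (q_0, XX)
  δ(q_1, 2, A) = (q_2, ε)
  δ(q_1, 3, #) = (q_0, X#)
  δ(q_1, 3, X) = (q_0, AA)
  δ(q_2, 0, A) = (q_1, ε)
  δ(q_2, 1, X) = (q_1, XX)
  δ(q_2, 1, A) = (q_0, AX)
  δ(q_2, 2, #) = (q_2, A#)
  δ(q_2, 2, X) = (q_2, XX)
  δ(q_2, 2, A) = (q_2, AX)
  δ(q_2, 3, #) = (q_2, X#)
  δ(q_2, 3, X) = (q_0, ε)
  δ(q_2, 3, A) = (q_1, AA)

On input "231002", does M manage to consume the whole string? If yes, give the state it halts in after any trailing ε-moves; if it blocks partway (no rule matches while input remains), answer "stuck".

q_2

(q_0, 231002, #)
  read 2, top #: go to q_0, push A# → (q_0, 31002, A#)
  read 3, top A: go to q_2, push X → (q_2, 1002, X#)
  read 1, top X: go to q_1, push XX → (q_1, 002, XX#)
  read 0, top X: go to q_2, push AA → (q_2, 02, AAX#)
  read 0, top A: go to q_1, push ε → (q_1, 2, AX#)
  read 2, top A: go to q_2, push ε → (q_2, ε, X#)
All input consumed; M is in state q_2.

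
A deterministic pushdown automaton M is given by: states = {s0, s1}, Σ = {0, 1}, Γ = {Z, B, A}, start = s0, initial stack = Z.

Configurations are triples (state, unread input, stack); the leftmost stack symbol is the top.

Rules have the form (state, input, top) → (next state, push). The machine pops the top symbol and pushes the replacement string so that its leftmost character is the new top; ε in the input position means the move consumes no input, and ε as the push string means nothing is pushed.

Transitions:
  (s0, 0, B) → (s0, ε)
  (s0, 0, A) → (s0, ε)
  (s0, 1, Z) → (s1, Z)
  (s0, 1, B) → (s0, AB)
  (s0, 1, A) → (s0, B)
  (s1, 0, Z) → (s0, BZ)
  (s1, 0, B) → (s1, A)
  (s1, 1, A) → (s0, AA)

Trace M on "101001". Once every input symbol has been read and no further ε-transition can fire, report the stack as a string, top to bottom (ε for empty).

(s0, 101001, Z) ⊢ (s1, 01001, Z) ⊢ (s0, 1001, BZ) ⊢ (s0, 001, ABZ) ⊢ (s0, 01, BZ) ⊢ (s0, 1, Z) ⊢ (s1, ε, Z)
All input consumed in state s1 with stack Z.

Z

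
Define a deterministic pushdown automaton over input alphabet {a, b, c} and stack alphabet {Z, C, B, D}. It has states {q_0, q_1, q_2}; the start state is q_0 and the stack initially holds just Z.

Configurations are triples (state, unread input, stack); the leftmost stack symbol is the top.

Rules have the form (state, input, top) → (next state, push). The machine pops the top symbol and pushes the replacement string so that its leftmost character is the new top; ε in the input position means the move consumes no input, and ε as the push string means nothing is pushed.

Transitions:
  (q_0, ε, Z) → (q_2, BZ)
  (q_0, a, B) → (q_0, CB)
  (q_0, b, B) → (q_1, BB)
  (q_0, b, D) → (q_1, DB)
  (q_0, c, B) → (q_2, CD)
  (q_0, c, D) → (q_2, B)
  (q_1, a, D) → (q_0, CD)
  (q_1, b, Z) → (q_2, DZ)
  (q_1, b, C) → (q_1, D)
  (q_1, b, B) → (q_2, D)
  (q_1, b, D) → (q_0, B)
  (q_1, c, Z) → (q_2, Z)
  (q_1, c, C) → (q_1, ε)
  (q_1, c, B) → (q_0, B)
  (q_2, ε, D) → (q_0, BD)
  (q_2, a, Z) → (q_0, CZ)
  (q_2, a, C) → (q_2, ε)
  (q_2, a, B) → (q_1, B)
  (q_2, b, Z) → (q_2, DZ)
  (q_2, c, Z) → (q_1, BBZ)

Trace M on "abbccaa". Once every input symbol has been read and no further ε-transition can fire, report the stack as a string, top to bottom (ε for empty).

CBDBDZ

(q_0, abbccaa, Z)
  ε-move, top Z: go to q_2, push BZ → (q_2, abbccaa, BZ)
  read a, top B: go to q_1, push B → (q_1, bbccaa, BZ)
  read b, top B: go to q_2, push D → (q_2, bccaa, DZ)
  ε-move, top D: go to q_0, push BD → (q_0, bccaa, BDZ)
  read b, top B: go to q_1, push BB → (q_1, ccaa, BBDZ)
  read c, top B: go to q_0, push B → (q_0, caa, BBDZ)
  read c, top B: go to q_2, push CD → (q_2, aa, CDBDZ)
  read a, top C: go to q_2, push ε → (q_2, a, DBDZ)
  ε-move, top D: go to q_0, push BD → (q_0, a, BDBDZ)
  read a, top B: go to q_0, push CB → (q_0, ε, CBDBDZ)
All input consumed in state q_0 with stack CBDBDZ.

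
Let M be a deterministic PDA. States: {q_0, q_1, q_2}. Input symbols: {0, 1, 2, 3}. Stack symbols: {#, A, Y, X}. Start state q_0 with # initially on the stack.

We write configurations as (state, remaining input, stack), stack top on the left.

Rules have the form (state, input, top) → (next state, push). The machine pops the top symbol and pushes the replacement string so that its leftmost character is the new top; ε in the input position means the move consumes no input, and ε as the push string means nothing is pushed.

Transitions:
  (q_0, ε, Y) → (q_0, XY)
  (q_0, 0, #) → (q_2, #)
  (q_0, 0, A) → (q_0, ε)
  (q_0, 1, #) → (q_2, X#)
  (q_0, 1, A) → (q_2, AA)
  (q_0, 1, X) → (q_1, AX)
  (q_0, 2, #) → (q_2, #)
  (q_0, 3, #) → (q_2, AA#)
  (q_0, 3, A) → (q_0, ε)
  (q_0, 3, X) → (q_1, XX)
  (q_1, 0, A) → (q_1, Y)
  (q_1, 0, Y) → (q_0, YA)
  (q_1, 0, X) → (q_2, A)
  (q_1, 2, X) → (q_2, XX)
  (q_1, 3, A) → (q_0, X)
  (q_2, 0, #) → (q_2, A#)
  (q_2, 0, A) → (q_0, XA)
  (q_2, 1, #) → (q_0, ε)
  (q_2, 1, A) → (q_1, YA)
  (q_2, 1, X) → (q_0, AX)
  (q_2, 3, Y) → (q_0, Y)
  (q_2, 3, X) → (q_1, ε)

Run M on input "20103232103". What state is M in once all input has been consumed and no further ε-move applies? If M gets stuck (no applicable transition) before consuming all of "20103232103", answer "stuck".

q_1

(q_0, 20103232103, #)
  read 2, top #: go to q_2, push # → (q_2, 0103232103, #)
  read 0, top #: go to q_2, push A# → (q_2, 103232103, A#)
  read 1, top A: go to q_1, push YA → (q_1, 03232103, YA#)
  read 0, top Y: go to q_0, push YA → (q_0, 3232103, YAA#)
  ε-move, top Y: go to q_0, push XY → (q_0, 3232103, XYAA#)
  read 3, top X: go to q_1, push XX → (q_1, 232103, XXYAA#)
  read 2, top X: go to q_2, push XX → (q_2, 32103, XXXYAA#)
  read 3, top X: go to q_1, push ε → (q_1, 2103, XXYAA#)
  read 2, top X: go to q_2, push XX → (q_2, 103, XXXYAA#)
  read 1, top X: go to q_0, push AX → (q_0, 03, AXXXYAA#)
  read 0, top A: go to q_0, push ε → (q_0, 3, XXXYAA#)
  read 3, top X: go to q_1, push XX → (q_1, ε, XXXXYAA#)
All input consumed; M is in state q_1.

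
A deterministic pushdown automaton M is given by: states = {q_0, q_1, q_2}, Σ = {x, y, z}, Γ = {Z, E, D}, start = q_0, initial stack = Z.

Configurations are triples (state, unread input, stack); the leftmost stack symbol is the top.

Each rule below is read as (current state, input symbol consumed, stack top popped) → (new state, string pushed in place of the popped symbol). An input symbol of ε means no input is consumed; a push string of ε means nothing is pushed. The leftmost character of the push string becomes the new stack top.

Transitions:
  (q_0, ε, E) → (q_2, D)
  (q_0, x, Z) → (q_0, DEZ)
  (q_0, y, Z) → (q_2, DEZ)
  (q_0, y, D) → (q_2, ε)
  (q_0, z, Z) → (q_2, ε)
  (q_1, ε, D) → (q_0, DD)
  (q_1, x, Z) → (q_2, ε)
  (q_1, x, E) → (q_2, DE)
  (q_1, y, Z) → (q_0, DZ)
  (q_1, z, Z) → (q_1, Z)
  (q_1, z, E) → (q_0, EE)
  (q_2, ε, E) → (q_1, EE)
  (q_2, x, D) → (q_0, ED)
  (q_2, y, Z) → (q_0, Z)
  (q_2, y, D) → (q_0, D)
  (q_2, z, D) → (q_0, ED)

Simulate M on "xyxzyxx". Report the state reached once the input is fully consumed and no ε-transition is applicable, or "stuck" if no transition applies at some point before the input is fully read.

stuck

(q_0, xyxzyxx, Z) ⊢ (q_0, yxzyxx, DEZ) ⊢ (q_2, xzyxx, EZ) ⊢ (q_1, xzyxx, EEZ) ⊢ (q_2, zyxx, DEEZ) ⊢ (q_0, yxx, EDEEZ) ⊢ (q_2, yxx, DDEEZ) ⊢ (q_0, xx, DDEEZ)
No transition for (q_0, x, top D); M blocks with input xx remaining.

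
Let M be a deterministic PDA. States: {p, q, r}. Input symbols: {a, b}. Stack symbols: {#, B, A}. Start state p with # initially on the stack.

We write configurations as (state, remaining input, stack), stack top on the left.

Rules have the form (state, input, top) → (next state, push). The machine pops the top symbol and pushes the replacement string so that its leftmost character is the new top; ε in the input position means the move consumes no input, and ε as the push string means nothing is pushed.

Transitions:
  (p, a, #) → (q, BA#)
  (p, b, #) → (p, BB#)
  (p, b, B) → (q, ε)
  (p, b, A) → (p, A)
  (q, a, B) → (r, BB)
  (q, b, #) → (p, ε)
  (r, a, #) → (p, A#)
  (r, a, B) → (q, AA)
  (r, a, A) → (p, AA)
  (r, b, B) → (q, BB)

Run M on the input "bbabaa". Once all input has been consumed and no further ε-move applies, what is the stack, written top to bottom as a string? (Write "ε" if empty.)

(p, bbabaa, #)
  read b, top #: go to p, push BB# → (p, babaa, BB#)
  read b, top B: go to q, push ε → (q, abaa, B#)
  read a, top B: go to r, push BB → (r, baa, BB#)
  read b, top B: go to q, push BB → (q, aa, BBB#)
  read a, top B: go to r, push BB → (r, a, BBBB#)
  read a, top B: go to q, push AA → (q, ε, AABBB#)
All input consumed in state q with stack AABBB#.

AABBB#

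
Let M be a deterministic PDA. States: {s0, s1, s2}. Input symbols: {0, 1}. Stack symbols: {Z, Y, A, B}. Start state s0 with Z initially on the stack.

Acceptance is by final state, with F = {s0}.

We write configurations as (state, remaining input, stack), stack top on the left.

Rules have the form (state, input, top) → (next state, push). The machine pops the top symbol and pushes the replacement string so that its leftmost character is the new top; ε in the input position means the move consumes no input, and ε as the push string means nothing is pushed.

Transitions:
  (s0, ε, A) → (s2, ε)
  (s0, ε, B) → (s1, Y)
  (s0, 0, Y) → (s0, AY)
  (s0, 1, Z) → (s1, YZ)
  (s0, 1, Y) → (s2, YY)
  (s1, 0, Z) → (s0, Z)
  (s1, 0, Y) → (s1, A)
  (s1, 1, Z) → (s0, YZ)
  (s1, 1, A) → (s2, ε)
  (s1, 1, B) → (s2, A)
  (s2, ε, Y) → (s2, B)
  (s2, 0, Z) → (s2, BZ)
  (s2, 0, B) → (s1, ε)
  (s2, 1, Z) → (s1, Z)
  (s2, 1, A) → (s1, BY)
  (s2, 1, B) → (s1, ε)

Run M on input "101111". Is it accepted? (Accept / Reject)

Reject

(s0, 101111, Z)
  read 1, top Z: go to s1, push YZ → (s1, 01111, YZ)
  read 0, top Y: go to s1, push A → (s1, 1111, AZ)
  read 1, top A: go to s2, push ε → (s2, 111, Z)
  read 1, top Z: go to s1, push Z → (s1, 11, Z)
  read 1, top Z: go to s0, push YZ → (s0, 1, YZ)
  read 1, top Y: go to s2, push YY → (s2, ε, YYZ)
  ε-move, top Y: go to s2, push B → (s2, ε, BYZ)
All input consumed; state s2 ∉ F and no further ε-move applies.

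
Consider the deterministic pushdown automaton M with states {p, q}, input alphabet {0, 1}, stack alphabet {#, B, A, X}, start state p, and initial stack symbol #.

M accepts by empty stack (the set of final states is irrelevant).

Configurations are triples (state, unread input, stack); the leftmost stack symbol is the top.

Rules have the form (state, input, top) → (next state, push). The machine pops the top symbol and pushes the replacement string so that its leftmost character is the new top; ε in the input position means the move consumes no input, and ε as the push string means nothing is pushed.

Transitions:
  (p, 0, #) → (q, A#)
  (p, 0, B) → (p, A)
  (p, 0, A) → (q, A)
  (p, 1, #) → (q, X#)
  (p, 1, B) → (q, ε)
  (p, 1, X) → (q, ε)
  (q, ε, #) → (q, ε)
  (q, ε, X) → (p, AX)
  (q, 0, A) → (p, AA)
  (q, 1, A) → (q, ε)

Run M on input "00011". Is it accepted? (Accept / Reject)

Accept

(p, 00011, #)
  read 0, top #: go to q, push A# → (q, 0011, A#)
  read 0, top A: go to p, push AA → (p, 011, AA#)
  read 0, top A: go to q, push A → (q, 11, AA#)
  read 1, top A: go to q, push ε → (q, 1, A#)
  read 1, top A: go to q, push ε → (q, ε, #)
  ε-move, top #: go to q, push ε → (q, ε, ε)
All input consumed and the stack is empty.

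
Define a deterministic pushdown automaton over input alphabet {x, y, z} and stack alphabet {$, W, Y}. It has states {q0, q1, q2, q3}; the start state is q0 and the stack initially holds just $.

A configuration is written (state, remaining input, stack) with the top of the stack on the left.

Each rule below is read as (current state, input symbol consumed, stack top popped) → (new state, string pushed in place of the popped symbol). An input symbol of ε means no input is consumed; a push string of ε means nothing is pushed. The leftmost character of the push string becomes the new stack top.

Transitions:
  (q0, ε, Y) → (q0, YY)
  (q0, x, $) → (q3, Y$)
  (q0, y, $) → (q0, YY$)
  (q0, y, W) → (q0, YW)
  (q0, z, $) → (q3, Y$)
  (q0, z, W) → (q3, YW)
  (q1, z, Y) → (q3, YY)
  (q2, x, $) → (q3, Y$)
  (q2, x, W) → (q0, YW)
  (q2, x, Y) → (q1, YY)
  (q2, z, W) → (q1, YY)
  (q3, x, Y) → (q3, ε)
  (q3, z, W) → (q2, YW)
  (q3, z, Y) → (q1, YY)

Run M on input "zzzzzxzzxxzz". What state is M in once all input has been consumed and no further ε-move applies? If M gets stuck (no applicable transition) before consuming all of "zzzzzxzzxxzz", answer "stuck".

q3

(q0, zzzzzxzzxxzz, $) ⊢ (q3, zzzzxzzxxzz, Y$) ⊢ (q1, zzzxzzxxzz, YY$) ⊢ (q3, zzxzzxxzz, YYY$) ⊢ (q1, zxzzxxzz, YYYY$) ⊢ (q3, xzzxxzz, YYYYY$) ⊢ (q3, zzxxzz, YYYY$) ⊢ (q1, zxxzz, YYYYY$) ⊢ (q3, xxzz, YYYYYY$) ⊢ (q3, xzz, YYYYY$) ⊢ (q3, zz, YYYY$) ⊢ (q1, z, YYYYY$) ⊢ (q3, ε, YYYYYY$)
All input consumed; M is in state q3.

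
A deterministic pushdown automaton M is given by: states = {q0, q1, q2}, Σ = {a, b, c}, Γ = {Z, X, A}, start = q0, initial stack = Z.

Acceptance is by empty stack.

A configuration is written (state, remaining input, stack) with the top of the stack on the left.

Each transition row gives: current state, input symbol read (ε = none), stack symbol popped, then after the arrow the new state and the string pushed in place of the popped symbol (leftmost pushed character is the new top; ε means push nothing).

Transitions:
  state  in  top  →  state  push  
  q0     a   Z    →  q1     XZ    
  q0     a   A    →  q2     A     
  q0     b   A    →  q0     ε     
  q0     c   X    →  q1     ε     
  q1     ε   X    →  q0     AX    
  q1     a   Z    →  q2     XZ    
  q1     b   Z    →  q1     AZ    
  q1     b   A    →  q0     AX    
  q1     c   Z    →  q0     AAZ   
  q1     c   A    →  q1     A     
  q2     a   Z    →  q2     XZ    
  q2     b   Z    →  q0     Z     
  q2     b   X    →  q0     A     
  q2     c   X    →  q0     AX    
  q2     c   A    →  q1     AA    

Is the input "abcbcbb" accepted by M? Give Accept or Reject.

(q0, abcbcbb, Z)
  read a, top Z: go to q1, push XZ → (q1, bcbcbb, XZ)
  ε-move, top X: go to q0, push AX → (q0, bcbcbb, AXZ)
  read b, top A: go to q0, push ε → (q0, cbcbb, XZ)
  read c, top X: go to q1, push ε → (q1, bcbb, Z)
  read b, top Z: go to q1, push AZ → (q1, cbb, AZ)
  read c, top A: go to q1, push A → (q1, bb, AZ)
  read b, top A: go to q0, push AX → (q0, b, AXZ)
  read b, top A: go to q0, push ε → (q0, ε, XZ)
All input consumed; stack is XZ, not empty, and no further ε-move applies.

Reject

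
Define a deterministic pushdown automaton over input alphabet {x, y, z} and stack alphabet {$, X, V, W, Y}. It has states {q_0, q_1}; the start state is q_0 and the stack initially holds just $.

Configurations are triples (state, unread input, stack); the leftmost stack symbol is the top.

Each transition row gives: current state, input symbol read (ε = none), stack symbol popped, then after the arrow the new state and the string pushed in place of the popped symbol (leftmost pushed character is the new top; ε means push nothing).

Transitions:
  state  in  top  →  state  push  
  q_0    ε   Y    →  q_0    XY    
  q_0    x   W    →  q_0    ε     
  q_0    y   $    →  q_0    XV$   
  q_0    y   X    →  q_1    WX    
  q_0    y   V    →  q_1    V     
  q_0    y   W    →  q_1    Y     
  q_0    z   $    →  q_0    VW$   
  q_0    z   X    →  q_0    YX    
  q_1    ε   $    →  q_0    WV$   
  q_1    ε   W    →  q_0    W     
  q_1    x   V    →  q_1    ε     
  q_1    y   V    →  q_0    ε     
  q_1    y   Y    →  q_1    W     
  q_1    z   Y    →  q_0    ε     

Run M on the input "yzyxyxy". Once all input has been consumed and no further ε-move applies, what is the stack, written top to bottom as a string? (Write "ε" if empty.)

(q_0, yzyxyxy, $)
  read y, top $: go to q_0, push XV$ → (q_0, zyxyxy, XV$)
  read z, top X: go to q_0, push YX → (q_0, yxyxy, YXV$)
  ε-move, top Y: go to q_0, push XY → (q_0, yxyxy, XYXV$)
  read y, top X: go to q_1, push WX → (q_1, xyxy, WXYXV$)
  ε-move, top W: go to q_0, push W → (q_0, xyxy, WXYXV$)
  read x, top W: go to q_0, push ε → (q_0, yxy, XYXV$)
  read y, top X: go to q_1, push WX → (q_1, xy, WXYXV$)
  ε-move, top W: go to q_0, push W → (q_0, xy, WXYXV$)
  read x, top W: go to q_0, push ε → (q_0, y, XYXV$)
  read y, top X: go to q_1, push WX → (q_1, ε, WXYXV$)
  ε-move, top W: go to q_0, push W → (q_0, ε, WXYXV$)
All input consumed in state q_0 with stack WXYXV$.

WXYXV$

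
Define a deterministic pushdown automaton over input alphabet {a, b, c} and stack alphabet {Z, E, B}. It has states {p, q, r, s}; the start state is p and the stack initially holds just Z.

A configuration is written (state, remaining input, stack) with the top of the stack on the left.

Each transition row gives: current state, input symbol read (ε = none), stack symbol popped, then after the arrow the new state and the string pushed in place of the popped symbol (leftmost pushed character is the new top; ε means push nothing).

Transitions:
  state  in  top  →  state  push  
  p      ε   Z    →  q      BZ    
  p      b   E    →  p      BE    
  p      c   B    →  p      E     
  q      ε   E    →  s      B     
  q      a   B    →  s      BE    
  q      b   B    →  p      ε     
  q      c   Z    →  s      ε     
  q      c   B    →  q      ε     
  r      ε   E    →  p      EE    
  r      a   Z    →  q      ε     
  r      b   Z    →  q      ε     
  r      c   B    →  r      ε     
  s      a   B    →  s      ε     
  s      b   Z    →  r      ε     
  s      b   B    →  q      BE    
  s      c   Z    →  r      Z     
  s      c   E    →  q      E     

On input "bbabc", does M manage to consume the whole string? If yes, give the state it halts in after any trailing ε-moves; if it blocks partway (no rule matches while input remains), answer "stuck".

(p, bbabc, Z)
  ε-move, top Z: go to q, push BZ → (q, bbabc, BZ)
  read b, top B: go to p, push ε → (p, babc, Z)
  ε-move, top Z: go to q, push BZ → (q, babc, BZ)
  read b, top B: go to p, push ε → (p, abc, Z)
  ε-move, top Z: go to q, push BZ → (q, abc, BZ)
  read a, top B: go to s, push BE → (s, bc, BEZ)
  read b, top B: go to q, push BE → (q, c, BEEZ)
  read c, top B: go to q, push ε → (q, ε, EEZ)
  ε-move, top E: go to s, push B → (s, ε, BEZ)
All input consumed; M is in state s.

s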